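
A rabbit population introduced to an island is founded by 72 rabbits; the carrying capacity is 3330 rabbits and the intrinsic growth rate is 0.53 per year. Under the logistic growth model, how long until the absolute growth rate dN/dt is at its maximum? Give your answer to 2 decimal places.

Logistic growth is fastest at N = K/2 = 1665.
A = (K − N₀)/N₀ = 45.25. Set K/(1 + A·e^(−rt)) = K/2 → A·e^(−rt) = 1.
e^(−0.53t) = 1/45.25 = 0.0220994, so t = ln(45.25)/0.53 = 3.8122/0.53 = 7.1928.

7.19 years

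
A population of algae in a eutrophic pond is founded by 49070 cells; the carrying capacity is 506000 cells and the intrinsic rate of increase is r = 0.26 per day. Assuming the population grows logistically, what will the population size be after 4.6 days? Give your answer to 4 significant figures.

A = (K − N₀)/N₀ = (506000 − 49070)/49070 = 9.3118.
N(t) = K/(1 + A·e^(−rt)) = 506000/(1 + 9.3118×e^(−0.26×4.6)).
e^(−1.196) = 0.3024; denominator = 1 + 9.3118×0.3024 = 3.8159.
N = 506000/3.8159 = 132603.

132600 cells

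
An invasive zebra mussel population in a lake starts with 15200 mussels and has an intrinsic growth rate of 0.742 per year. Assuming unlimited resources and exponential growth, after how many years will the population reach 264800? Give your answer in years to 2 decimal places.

3.85 years

Set N₀·e^(rt) = 264800: e^(0.742·t) = 264800/15200 = 17.421.
0.742·t = ln(17.421) = 2.8577, so t = 2.8577/0.742 = 3.8513.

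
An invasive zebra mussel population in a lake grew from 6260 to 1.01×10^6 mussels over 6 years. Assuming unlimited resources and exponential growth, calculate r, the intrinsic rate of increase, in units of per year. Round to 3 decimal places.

From N(t) = N₀·e^(rt): e^(r·6) = 1.01×10^6/6260 = 161.34.
r·6 = ln(161.34) = 5.0835, so r = 5.0835/6 = 0.84725.

0.847 per year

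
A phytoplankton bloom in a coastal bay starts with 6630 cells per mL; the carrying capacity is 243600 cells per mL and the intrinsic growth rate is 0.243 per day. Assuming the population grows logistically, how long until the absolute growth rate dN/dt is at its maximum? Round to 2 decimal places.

Logistic growth is fastest at N = K/2 = 121800.
A = (K − N₀)/N₀ = 35.742. Set K/(1 + A·e^(−rt)) = K/2 → A·e^(−rt) = 1.
e^(−0.243t) = 1/35.742 = 0.0279782, so t = ln(35.742)/0.243 = 3.5763/0.243 = 14.717.

14.72 days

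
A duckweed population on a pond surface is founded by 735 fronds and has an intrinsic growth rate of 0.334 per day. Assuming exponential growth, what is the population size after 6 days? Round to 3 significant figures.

N(t) = N₀·e^(rt) = 735 × e^(0.334×6) = 735 × e^2.004.
e^2.004 ≈ 7.4187, so N ≈ 735 × 7.4187 = 5452.72.

5450 fronds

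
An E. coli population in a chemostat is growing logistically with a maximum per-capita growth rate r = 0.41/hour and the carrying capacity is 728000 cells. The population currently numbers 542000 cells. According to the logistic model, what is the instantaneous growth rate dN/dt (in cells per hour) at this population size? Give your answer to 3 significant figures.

56800 cells per hour

dN/dt = rN(1 − N/K) = 0.41 × 542000 × (1 − 542000/728000).
1 − 542000/728000 = 0.25549; dN/dt = 0.41 × 542000 × 0.25549 = 56776.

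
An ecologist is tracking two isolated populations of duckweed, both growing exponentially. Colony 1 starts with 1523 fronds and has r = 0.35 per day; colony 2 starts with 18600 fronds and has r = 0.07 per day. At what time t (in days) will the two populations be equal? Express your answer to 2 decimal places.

8.94 days

Set 1523·e^(0.35t) = 18600·e^(0.07t).
e^((0.35 − 0.07)t) = 18600/1523 → e^(0.28·t) = 12.213.
0.28·t = ln(12.213) = 2.5025, so t = 2.5025/0.28 = 8.9374.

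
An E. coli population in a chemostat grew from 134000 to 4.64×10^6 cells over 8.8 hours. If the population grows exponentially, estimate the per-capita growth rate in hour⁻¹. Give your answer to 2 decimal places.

0.40 per hour

From N(t) = N₀·e^(rt): e^(r·8.8) = 4.64×10^6/134000 = 34.627.
r·8.8 = ln(34.627) = 3.5446, so r = 3.5446/8.8 = 0.4028.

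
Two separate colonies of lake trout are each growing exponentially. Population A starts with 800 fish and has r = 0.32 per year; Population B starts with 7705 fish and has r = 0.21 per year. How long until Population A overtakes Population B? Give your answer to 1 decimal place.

20.6 years

Set 800·e^(0.32t) = 7705·e^(0.21t).
e^((0.32 − 0.21)t) = 7705/800 → e^(0.11·t) = 9.6312.
0.11·t = ln(9.6312) = 2.265, so t = 2.265/0.11 = 20.591.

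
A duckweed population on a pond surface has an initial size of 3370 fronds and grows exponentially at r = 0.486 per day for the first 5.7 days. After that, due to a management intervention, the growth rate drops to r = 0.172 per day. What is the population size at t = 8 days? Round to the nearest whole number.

Phase 1: N(5.7) = 3370·e^(0.486×5.7) = 3370·e^2.77 = 53791.4.
Phase 2 runs for 8 − 5.7 = 2.3 days at r = 0.172.
N(8) = 53791.4·e^(0.172×2.3) = 53791.4·e^0.3956 = 79895.

79895 fronds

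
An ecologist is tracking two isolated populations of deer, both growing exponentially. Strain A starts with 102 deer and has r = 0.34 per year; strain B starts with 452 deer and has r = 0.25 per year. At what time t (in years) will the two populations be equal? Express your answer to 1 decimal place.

Set 102·e^(0.34t) = 452·e^(0.25t).
e^((0.34 − 0.25)t) = 452/102 → e^(0.09·t) = 4.4314.
0.09·t = ln(4.4314) = 1.4887, so t = 1.4887/0.09 = 16.541.

16.5 years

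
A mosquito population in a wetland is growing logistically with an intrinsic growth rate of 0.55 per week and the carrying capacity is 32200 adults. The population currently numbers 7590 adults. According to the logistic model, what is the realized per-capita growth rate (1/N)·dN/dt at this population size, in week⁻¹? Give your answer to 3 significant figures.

0.420 per week

(1/N)·dN/dt = r(1 − N/K) = 0.55 × (1 − 7590/32200).
= 0.55 × 0.76429 = 0.42036.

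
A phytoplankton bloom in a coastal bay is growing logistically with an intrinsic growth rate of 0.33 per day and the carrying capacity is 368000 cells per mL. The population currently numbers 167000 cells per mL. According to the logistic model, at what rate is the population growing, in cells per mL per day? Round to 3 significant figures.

30100 cells per mL per day

dN/dt = rN(1 − N/K) = 0.33 × 167000 × (1 − 167000/368000).
1 − 167000/368000 = 0.5462; dN/dt = 0.33 × 167000 × 0.5462 = 30101.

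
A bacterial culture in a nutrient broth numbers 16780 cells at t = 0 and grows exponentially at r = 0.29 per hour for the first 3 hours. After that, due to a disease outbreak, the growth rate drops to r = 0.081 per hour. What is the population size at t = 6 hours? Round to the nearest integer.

51070 cells

Phase 1: N(3) = 16780·e^(0.29×3) = 16780·e^0.87 = 40052.4.
Phase 2 runs for 6 − 3 = 3 hours at r = 0.081.
N(6) = 40052.4·e^(0.081×3) = 40052.4·e^0.243 = 51069.5.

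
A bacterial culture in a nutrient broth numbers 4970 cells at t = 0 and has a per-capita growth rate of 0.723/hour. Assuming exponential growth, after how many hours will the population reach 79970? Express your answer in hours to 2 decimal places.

Set N₀·e^(rt) = 79970: e^(0.723·t) = 79970/4970 = 16.091.
0.723·t = ln(16.091) = 2.7782, so t = 2.7782/0.723 = 3.8426.

3.84 hours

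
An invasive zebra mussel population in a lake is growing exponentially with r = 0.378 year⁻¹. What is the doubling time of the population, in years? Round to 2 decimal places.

1.83 years

Doubling time t_d = ln(2)/r = 0.6931/0.378 = 1.8337.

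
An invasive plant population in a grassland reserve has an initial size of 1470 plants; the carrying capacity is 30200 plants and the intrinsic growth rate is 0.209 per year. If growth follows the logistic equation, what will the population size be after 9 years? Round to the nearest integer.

7589 plants

A = (K − N₀)/N₀ = (30200 − 1470)/1470 = 19.544.
N(t) = K/(1 + A·e^(−rt)) = 30200/(1 + 19.544×e^(−0.209×9)).
e^(−1.881) = 0.15244; denominator = 1 + 19.544×0.15244 = 3.9793.
N = 30200/3.9793 = 7589.33.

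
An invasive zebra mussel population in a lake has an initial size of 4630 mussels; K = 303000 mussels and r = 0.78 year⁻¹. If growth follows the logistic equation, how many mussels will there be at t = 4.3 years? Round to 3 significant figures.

93200 mussels

A = (K − N₀)/N₀ = (303000 − 4630)/4630 = 64.443.
N(t) = K/(1 + A·e^(−rt)) = 303000/(1 + 64.443×e^(−0.78×4.3)).
e^(−3.354) = 0.034944; denominator = 1 + 64.443×0.034944 = 3.2519.
N = 303000/3.2519 = 93176.1.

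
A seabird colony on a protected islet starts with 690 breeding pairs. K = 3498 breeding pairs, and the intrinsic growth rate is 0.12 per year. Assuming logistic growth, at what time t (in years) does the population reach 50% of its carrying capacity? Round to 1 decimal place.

11.7 years

A = (K − N₀)/N₀ = (3498 − 690)/690 = 4.0696.
Solve 3498/(1 + 4.0696·e^(−0.12t)) = 1749: 1 + 4.0696·e^(−0.12t) = 2, so e^(−0.12t) = 0.245726.
−0.12·t = ln(0.245726) = -1.4035, so t = 1.4035/0.12 = 11.696.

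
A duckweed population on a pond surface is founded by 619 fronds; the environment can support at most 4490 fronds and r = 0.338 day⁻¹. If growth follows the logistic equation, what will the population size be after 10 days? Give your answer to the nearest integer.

3702 fronds

A = (K − N₀)/N₀ = (4490 − 619)/619 = 6.2536.
N(t) = K/(1 + A·e^(−rt)) = 4490/(1 + 6.2536×e^(−0.338×10)).
e^(−3.38) = 0.034047; denominator = 1 + 6.2536×0.034047 = 1.2129.
N = 4490/1.2129 = 3701.81.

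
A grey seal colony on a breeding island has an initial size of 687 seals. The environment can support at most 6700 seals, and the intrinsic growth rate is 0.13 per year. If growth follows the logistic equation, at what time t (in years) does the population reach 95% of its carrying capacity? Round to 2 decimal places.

39.34 years

A = (K − N₀)/N₀ = (6700 − 687)/687 = 8.7525.
Solve 6700/(1 + 8.7525·e^(−0.13t)) = 6365: 1 + 8.7525·e^(−0.13t) = 1.0526, so e^(−0.13t) = 0.00601329.
−0.13·t = ln(0.00601329) = -5.1138, so t = 5.1138/0.13 = 39.337.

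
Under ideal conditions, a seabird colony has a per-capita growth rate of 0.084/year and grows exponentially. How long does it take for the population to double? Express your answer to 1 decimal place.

8.3 years

Doubling time t_d = ln(2)/r = 0.6931/0.084 = 8.2518.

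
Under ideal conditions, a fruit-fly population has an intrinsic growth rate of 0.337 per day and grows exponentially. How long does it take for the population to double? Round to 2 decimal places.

2.06 days

Doubling time t_d = ln(2)/r = 0.6931/0.337 = 2.0568.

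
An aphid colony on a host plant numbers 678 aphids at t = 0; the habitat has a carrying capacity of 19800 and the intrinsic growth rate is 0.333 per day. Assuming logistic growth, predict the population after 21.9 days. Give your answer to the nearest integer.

A = (K − N₀)/N₀ = (19800 − 678)/678 = 28.204.
N(t) = K/(1 + A·e^(−rt)) = 19800/(1 + 28.204×e^(−0.333×21.9)).
e^(−7.293) = 0.00068049; denominator = 1 + 28.204×0.00068049 = 1.0192.
N = 19800/1.0192 = 19427.2.

19427 aphids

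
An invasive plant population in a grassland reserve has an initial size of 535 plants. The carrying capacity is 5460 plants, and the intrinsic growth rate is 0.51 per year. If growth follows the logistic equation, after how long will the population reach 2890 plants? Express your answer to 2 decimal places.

A = (K − N₀)/N₀ = (5460 − 535)/535 = 9.2056.
Solve 5460/(1 + 9.2056·e^(−0.51t)) = 2890: 1 + 9.2056·e^(−0.51t) = 1.8893, so e^(−0.51t) = 0.0966013.
−0.51·t = ln(0.0966013) = -2.3372, so t = 2.3372/0.51 = 4.5827.

4.58 years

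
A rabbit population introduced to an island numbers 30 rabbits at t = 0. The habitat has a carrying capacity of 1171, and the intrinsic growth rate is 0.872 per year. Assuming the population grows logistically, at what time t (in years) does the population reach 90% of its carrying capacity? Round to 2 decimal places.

A = (K − N₀)/N₀ = (1171 − 30)/30 = 38.033.
Solve 1171/(1 + 38.033·e^(−0.872t)) = 1053.9: 1 + 38.033·e^(−0.872t) = 1.1111, so e^(−0.872t) = 0.00292141.
−0.872·t = ln(0.00292141) = -5.8357, so t = 5.8357/0.872 = 6.6923.

6.69 years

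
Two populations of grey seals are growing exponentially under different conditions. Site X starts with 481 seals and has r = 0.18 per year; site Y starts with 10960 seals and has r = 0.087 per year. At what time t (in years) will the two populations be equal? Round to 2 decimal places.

Set 481·e^(0.18t) = 10960·e^(0.087t).
e^((0.18 − 0.087)t) = 10960/481 → e^(0.093·t) = 22.786.
0.093·t = ln(22.786) = 3.1261, so t = 3.1261/0.093 = 33.614.

33.61 years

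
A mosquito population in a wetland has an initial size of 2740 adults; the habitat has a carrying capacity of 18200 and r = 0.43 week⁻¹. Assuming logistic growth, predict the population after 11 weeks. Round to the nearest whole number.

17337 adults

A = (K − N₀)/N₀ = (18200 − 2740)/2740 = 5.6423.
N(t) = K/(1 + A·e^(−rt)) = 18200/(1 + 5.6423×e^(−0.43×11)).
e^(−4.73) = 0.0088265; denominator = 1 + 5.6423×0.0088265 = 1.0498.
N = 18200/1.0498 = 17336.6.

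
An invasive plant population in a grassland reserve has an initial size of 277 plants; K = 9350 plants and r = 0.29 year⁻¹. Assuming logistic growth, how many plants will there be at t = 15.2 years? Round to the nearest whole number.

A = (K − N₀)/N₀ = (9350 − 277)/277 = 32.755.
N(t) = K/(1 + A·e^(−rt)) = 9350/(1 + 32.755×e^(−0.29×15.2)).
e^(−4.408) = 0.01218; denominator = 1 + 32.755×0.01218 = 1.3989.
N = 9350/1.3989 = 6683.66.

6684 plants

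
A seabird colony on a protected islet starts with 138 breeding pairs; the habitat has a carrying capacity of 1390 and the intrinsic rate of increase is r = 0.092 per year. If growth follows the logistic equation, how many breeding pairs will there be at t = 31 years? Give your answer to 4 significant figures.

A = (K − N₀)/N₀ = (1390 − 138)/138 = 9.0725.
N(t) = K/(1 + A·e^(−rt)) = 1390/(1 + 9.0725×e^(−0.092×31)).
e^(−2.852) = 0.057729; denominator = 1 + 9.0725×0.057729 = 1.5237.
N = 1390/1.5237 = 912.228.

912.2 breeding pairs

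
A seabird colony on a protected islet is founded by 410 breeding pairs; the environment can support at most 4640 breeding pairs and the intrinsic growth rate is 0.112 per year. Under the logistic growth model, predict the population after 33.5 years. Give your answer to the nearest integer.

3735 breeding pairs

A = (K − N₀)/N₀ = (4640 − 410)/410 = 10.317.
N(t) = K/(1 + A·e^(−rt)) = 4640/(1 + 10.317×e^(−0.112×33.5)).
e^(−3.752) = 0.023471; denominator = 1 + 10.317×0.023471 = 1.2421.
N = 4640/1.2421 = 3735.46.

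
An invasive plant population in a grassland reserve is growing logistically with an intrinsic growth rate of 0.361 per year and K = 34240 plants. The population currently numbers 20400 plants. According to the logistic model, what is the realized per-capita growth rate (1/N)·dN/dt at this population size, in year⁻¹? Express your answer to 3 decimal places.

(1/N)·dN/dt = r(1 − N/K) = 0.361 × (1 − 20400/34240).
= 0.361 × 0.40421 = 0.14592.

0.146 per year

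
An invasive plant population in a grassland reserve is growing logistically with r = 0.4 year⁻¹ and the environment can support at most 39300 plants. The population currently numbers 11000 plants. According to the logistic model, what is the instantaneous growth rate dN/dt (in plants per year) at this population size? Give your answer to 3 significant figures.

dN/dt = rN(1 − N/K) = 0.4 × 11000 × (1 − 11000/39300).
1 − 11000/39300 = 0.7201; dN/dt = 0.4 × 11000 × 0.7201 = 3168.4.

3170 plants per year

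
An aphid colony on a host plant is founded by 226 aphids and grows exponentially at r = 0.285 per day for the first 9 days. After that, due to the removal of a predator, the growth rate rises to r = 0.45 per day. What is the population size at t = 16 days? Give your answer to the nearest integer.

68565 aphids

Phase 1: N(9) = 226·e^(0.285×9) = 226·e^2.565 = 2938.15.
Phase 2 runs for 16 − 9 = 7 days at r = 0.45.
N(16) = 2938.15·e^(0.45×7) = 2938.15·e^3.15 = 68564.8.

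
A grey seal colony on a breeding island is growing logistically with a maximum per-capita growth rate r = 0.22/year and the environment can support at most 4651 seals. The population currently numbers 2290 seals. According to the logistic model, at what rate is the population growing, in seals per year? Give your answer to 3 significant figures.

dN/dt = rN(1 − N/K) = 0.22 × 2290 × (1 − 2290/4651).
1 − 2290/4651 = 0.50763; dN/dt = 0.22 × 2290 × 0.50763 = 255.75.

256 seals per year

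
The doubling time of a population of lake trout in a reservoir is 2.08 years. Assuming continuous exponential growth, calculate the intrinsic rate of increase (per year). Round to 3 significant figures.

0.333 per year

r = ln(2)/t_d = 0.6931/2.08 = 0.33324.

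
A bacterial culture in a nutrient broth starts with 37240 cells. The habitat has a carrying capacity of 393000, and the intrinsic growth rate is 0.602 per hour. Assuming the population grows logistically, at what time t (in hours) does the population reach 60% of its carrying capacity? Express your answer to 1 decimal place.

A = (K − N₀)/N₀ = (393000 − 37240)/37240 = 9.5532.
Solve 393000/(1 + 9.5532·e^(−0.602t)) = 235800: 1 + 9.5532·e^(−0.602t) = 1.6667, so e^(−0.602t) = 0.0697849.
−0.602·t = ln(0.0697849) = -2.6623, so t = 2.6623/0.602 = 4.4225.

4.4 hours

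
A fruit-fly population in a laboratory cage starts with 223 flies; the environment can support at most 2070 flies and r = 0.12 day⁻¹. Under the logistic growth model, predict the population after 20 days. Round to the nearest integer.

1182 flies

A = (K − N₀)/N₀ = (2070 − 223)/223 = 8.2825.
N(t) = K/(1 + A·e^(−rt)) = 2070/(1 + 8.2825×e^(−0.12×20)).
e^(−2.4) = 0.090718; denominator = 1 + 8.2825×0.090718 = 1.7514.
N = 2070/1.7514 = 1181.93.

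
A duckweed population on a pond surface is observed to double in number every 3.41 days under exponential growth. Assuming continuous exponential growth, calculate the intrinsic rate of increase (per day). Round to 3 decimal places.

r = ln(2)/t_d = 0.6931/3.41 = 0.20327.

0.203 per day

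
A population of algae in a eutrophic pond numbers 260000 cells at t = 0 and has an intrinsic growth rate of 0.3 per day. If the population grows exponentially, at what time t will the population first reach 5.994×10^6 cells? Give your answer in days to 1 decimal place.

10.5 days

Set N₀·e^(rt) = 5.994×10^6: e^(0.3·t) = 5.994×10^6/260000 = 23.054.
0.3·t = ln(23.054) = 3.1378, so t = 3.1378/0.3 = 10.459.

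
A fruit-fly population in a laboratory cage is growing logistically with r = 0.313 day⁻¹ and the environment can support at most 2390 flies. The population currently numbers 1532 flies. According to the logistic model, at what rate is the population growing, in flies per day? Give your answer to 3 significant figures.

dN/dt = rN(1 − N/K) = 0.313 × 1532 × (1 − 1532/2390).
1 − 1532/2390 = 0.359; dN/dt = 0.313 × 1532 × 0.359 = 172.14.

172 flies per day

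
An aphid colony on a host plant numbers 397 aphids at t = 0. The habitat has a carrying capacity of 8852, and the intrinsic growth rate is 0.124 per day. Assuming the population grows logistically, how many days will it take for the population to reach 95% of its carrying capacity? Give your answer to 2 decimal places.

48.41 days

A = (K − N₀)/N₀ = (8852 − 397)/397 = 21.297.
Solve 8852/(1 + 21.297·e^(−0.124t)) = 8409.4: 1 + 21.297·e^(−0.124t) = 1.0526, so e^(−0.124t) = 0.00247129.
−0.124·t = ln(0.00247129) = -6.003, so t = 6.003/0.124 = 48.411.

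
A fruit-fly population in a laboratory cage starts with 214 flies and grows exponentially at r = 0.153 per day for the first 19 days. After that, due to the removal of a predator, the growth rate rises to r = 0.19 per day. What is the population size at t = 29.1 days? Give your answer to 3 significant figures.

Phase 1: N(19) = 214·e^(0.153×19) = 214·e^2.907 = 3916.59.
Phase 2 runs for 29.1 − 19 = 10.1 days at r = 0.19.
N(29.1) = 3916.59·e^(0.19×10.1) = 3916.59·e^1.919 = 26688.2.

26700 flies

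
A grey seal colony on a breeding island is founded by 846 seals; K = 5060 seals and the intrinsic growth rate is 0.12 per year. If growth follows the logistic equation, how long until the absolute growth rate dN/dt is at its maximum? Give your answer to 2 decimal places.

Logistic growth is fastest at N = K/2 = 2530.
A = (K − N₀)/N₀ = 4.9811. Set K/(1 + A·e^(−rt)) = K/2 → A·e^(−rt) = 1.
e^(−0.12t) = 1/4.9811 = 0.200759, so t = ln(4.9811)/0.12 = 1.6056/0.12 = 13.38.

13.38 years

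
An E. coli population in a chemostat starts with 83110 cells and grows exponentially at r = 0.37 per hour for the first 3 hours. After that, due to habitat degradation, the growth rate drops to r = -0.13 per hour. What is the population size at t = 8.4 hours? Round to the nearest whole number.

124981 cells

Phase 1: N(3) = 83110·e^(0.37×3) = 83110·e^1.11 = 252186.
Phase 2 runs for 8.4 − 3 = 5.4 hours at r = -0.13.
N(8.4) = 252186·e^(-0.13×5.4) = 252186·e^-0.702 = 124981.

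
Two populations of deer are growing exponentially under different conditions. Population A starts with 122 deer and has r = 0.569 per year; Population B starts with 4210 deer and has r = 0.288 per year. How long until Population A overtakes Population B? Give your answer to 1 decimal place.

12.6 years

Set 122·e^(0.569t) = 4210·e^(0.288t).
e^((0.569 − 0.288)t) = 4210/122 → e^(0.281·t) = 34.508.
0.281·t = ln(34.508) = 3.5412, so t = 3.5412/0.281 = 12.602.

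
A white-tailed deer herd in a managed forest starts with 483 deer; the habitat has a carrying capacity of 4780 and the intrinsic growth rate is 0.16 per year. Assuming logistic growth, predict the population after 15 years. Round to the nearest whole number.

A = (K − N₀)/N₀ = (4780 − 483)/483 = 8.8965.
N(t) = K/(1 + A·e^(−rt)) = 4780/(1 + 8.8965×e^(−0.16×15)).
e^(−2.4) = 0.090718; denominator = 1 + 8.8965×0.090718 = 1.8071.
N = 4780/1.8071 = 2645.17.

2645 deer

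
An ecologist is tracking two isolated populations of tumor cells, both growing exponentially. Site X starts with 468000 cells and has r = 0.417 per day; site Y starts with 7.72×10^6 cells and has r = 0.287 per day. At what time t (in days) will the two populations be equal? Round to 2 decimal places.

21.56 days

Set 468000·e^(0.417t) = 7.72×10^6·e^(0.287t).
e^((0.417 − 0.287)t) = 7.72×10^6/468000 → e^(0.13·t) = 16.496.
0.13·t = ln(16.496) = 2.8031, so t = 2.8031/0.13 = 21.562.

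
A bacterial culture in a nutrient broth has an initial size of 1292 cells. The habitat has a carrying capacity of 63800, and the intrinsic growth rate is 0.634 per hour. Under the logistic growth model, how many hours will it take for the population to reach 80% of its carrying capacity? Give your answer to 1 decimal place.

A = (K − N₀)/N₀ = (63800 − 1292)/1292 = 48.381.
Solve 63800/(1 + 48.381·e^(−0.634t)) = 51040: 1 + 48.381·e^(−0.634t) = 1.25, so e^(−0.634t) = 0.00516734.
−0.634·t = ln(0.00516734) = -5.2654, so t = 5.2654/0.634 = 8.305.

8.3 hours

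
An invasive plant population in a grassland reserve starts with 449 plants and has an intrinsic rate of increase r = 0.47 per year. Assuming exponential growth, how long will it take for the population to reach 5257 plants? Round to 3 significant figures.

Set N₀·e^(rt) = 5257: e^(0.47·t) = 5257/449 = 11.708.
0.47·t = ln(11.708) = 2.4603, so t = 2.4603/0.47 = 5.2347.

5.23 years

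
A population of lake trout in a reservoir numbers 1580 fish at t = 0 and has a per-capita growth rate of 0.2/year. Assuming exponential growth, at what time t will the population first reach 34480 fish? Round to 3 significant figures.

15.4 years

Set N₀·e^(rt) = 34480: e^(0.2·t) = 34480/1580 = 21.823.
0.2·t = ln(21.823) = 3.083, so t = 3.083/0.2 = 15.415.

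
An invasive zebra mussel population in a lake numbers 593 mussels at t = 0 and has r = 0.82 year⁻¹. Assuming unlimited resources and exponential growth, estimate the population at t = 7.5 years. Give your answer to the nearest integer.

N(t) = N₀·e^(rt) = 593 × e^(0.82×7.5) = 593 × e^6.15.
e^6.15 ≈ 468.72, so N ≈ 593 × 468.72 = 277949.

277949 mussels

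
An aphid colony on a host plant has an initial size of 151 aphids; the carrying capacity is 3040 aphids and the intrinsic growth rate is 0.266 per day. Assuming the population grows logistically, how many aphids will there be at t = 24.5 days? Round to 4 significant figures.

A = (K − N₀)/N₀ = (3040 − 151)/151 = 19.132.
N(t) = K/(1 + A·e^(−rt)) = 3040/(1 + 19.132×e^(−0.266×24.5)).
e^(−6.517) = 0.0014781; denominator = 1 + 19.132×0.0014781 = 1.0283.
N = 3040/1.0283 = 2956.39.

2956 aphids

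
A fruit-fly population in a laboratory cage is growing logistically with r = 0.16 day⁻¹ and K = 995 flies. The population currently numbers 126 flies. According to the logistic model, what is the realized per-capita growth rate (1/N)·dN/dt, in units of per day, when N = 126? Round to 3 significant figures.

(1/N)·dN/dt = r(1 − N/K) = 0.16 × (1 − 126/995).
= 0.16 × 0.87337 = 0.13974.

0.140 per day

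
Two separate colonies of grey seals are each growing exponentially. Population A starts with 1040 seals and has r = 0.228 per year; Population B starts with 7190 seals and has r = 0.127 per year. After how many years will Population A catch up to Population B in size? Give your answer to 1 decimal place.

19.1 years

Set 1040·e^(0.228t) = 7190·e^(0.127t).
e^((0.228 − 0.127)t) = 7190/1040 → e^(0.101·t) = 6.9135.
0.101·t = ln(6.9135) = 1.9335, so t = 1.9335/0.101 = 19.143.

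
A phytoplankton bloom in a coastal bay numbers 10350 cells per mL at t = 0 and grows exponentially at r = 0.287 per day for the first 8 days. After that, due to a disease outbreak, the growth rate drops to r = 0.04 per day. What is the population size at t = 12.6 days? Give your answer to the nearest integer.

Phase 1: N(8) = 10350·e^(0.287×8) = 10350·e^2.296 = 102821.
Phase 2 runs for 12.6 − 8 = 4.6 days at r = 0.04.
N(12.6) = 102821·e^(0.04×4.6) = 102821·e^0.184 = 123592.

123592 cells per mL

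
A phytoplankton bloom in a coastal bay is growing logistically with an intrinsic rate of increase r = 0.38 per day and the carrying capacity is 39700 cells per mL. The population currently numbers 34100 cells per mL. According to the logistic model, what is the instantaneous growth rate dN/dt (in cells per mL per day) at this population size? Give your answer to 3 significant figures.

1830 cells per mL per day

dN/dt = rN(1 − N/K) = 0.38 × 34100 × (1 − 34100/39700).
1 − 34100/39700 = 0.14106; dN/dt = 0.38 × 34100 × 0.14106 = 1827.8.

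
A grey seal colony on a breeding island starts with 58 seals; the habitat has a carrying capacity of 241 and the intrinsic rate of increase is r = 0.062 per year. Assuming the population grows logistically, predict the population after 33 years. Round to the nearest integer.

171 seals

A = (K − N₀)/N₀ = (241 − 58)/58 = 3.1552.
N(t) = K/(1 + A·e^(−rt)) = 241/(1 + 3.1552×e^(−0.062×33)).
e^(−2.046) = 0.12925; denominator = 1 + 3.1552×0.12925 = 1.4078.
N = 241/1.4078 = 171.188.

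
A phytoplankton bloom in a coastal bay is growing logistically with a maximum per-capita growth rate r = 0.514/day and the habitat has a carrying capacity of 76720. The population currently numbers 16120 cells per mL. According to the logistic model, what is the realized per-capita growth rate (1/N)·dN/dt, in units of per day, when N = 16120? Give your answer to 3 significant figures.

(1/N)·dN/dt = r(1 − N/K) = 0.514 × (1 − 16120/76720).
= 0.514 × 0.78989 = 0.406.

0.406 per day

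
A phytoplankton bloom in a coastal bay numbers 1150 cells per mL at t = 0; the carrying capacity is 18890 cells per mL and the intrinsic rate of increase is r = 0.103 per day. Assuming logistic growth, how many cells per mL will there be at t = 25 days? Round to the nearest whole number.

A = (K − N₀)/N₀ = (18890 − 1150)/1150 = 15.426.
N(t) = K/(1 + A·e^(−rt)) = 18890/(1 + 15.426×e^(−0.103×25)).
e^(−2.575) = 0.076154; denominator = 1 + 15.426×0.076154 = 2.1748.
N = 18890/2.1748 = 8686.03.

8686 cells per mL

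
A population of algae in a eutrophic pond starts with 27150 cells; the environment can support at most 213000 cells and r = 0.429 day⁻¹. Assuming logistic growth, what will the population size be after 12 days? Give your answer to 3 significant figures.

A = (K − N₀)/N₀ = (213000 − 27150)/27150 = 6.8453.
N(t) = K/(1 + A·e^(−rt)) = 213000/(1 + 6.8453×e^(−0.429×12)).
e^(−5.148) = 0.005811; denominator = 1 + 6.8453×0.005811 = 1.0398.
N = 213000/1.0398 = 204851.

205000 cells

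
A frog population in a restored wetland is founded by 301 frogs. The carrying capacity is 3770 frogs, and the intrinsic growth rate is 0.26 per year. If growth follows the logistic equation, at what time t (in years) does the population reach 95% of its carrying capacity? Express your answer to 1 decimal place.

20.7 years

A = (K − N₀)/N₀ = (3770 − 301)/301 = 11.525.
Solve 3770/(1 + 11.525·e^(−0.26t)) = 3581.5: 1 + 11.525·e^(−0.26t) = 1.0526, so e^(−0.26t) = 0.00456676.
−0.26·t = ln(0.00456676) = -5.389, so t = 5.389/0.26 = 20.727.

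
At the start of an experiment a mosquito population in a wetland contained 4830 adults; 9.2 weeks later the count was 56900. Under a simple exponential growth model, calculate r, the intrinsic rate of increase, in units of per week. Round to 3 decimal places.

From N(t) = N₀·e^(rt): e^(r·9.2) = 56900/4830 = 11.781.
r·9.2 = ln(11.781) = 2.4664, so r = 2.4664/9.2 = 0.26809.

0.268 per week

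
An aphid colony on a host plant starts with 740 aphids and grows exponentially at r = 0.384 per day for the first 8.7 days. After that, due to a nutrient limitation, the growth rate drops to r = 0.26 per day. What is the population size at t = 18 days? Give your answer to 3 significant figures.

235000 aphids

Phase 1: N(8.7) = 740·e^(0.384×8.7) = 740·e^3.341 = 20898.9.
Phase 2 runs for 18 − 8.7 = 9.3 days at r = 0.26.
N(18) = 20898.9·e^(0.26×9.3) = 20898.9·e^2.418 = 234556.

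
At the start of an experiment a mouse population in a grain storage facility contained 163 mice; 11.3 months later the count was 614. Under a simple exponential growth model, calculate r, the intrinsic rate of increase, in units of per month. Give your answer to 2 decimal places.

From N(t) = N₀·e^(rt): e^(r·11.3) = 614/163 = 3.7669.
r·11.3 = ln(3.7669) = 1.3262, so r = 1.3262/11.3 = 0.11737.

0.12 per month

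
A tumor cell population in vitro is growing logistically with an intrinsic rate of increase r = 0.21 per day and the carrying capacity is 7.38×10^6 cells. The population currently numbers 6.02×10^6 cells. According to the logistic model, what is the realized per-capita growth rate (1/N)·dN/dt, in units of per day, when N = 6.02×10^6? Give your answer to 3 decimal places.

0.039 per day

(1/N)·dN/dt = r(1 − N/K) = 0.21 × (1 − 6.02×10^6/7.38×10^6).
= 0.21 × 0.18428 = 0.038699.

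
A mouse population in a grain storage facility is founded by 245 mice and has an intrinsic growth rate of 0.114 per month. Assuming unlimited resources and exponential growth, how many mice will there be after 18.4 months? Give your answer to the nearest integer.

1996 mice

N(t) = N₀·e^(rt) = 245 × e^(0.114×18.4) = 245 × e^2.098.
e^2.098 ≈ 8.1466, so N ≈ 245 × 8.1466 = 1995.92.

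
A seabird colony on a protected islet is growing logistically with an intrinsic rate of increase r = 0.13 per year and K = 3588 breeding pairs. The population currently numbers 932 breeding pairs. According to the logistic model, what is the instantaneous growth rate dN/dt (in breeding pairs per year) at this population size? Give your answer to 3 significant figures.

dN/dt = rN(1 − N/K) = 0.13 × 932 × (1 − 932/3588).
1 − 932/3588 = 0.74025; dN/dt = 0.13 × 932 × 0.74025 = 89.688.

89.7 breeding pairs per year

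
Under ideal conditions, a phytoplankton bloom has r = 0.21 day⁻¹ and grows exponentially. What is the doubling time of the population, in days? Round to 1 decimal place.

Doubling time t_d = ln(2)/r = 0.6931/0.21 = 3.3007.

3.3 days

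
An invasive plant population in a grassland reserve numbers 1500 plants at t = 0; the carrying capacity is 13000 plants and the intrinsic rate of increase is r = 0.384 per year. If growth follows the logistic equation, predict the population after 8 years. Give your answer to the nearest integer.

A = (K − N₀)/N₀ = (13000 − 1500)/1500 = 7.6667.
N(t) = K/(1 + A·e^(−rt)) = 13000/(1 + 7.6667×e^(−0.384×8)).
e^(−3.072) = 0.046328; denominator = 1 + 7.6667×0.046328 = 1.3552.
N = 13000/1.3552 = 9592.79.

9593 plants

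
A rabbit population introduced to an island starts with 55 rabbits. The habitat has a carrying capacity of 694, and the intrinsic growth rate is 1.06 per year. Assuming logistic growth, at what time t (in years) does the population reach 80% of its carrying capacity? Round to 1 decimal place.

3.6 years

A = (K − N₀)/N₀ = (694 − 55)/55 = 11.618.
Solve 694/(1 + 11.618·e^(−1.06t)) = 555.2: 1 + 11.618·e^(−1.06t) = 1.25, so e^(−1.06t) = 0.021518.
−1.06·t = ln(0.021518) = -3.8389, so t = 3.8389/1.06 = 3.6216.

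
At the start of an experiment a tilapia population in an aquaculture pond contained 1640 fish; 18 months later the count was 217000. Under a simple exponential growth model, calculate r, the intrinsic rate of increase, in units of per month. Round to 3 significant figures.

0.271 per month

From N(t) = N₀·e^(rt): e^(r·18) = 217000/1640 = 132.32.
r·18 = ln(132.32) = 4.8852, so r = 4.8852/18 = 0.2714.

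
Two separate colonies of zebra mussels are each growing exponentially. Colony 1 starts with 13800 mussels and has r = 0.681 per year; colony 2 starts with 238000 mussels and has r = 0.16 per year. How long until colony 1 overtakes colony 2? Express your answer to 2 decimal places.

Set 13800·e^(0.681t) = 238000·e^(0.16t).
e^((0.681 − 0.16)t) = 238000/13800 → e^(0.521·t) = 17.246.
0.521·t = ln(17.246) = 2.8476, so t = 2.8476/0.521 = 5.4656.

5.47 years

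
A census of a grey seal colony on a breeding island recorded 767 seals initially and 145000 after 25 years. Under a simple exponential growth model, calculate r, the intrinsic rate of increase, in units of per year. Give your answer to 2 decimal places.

0.21 per year

From N(t) = N₀·e^(rt): e^(r·25) = 145000/767 = 189.05.
r·25 = ln(189.05) = 5.242, so r = 5.242/25 = 0.20968.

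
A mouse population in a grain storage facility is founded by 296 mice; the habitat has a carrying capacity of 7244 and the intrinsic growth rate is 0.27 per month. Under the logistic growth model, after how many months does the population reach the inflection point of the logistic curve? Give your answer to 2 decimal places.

Logistic growth is fastest at N = K/2 = 3622.
A = (K − N₀)/N₀ = 23.473. Set K/(1 + A·e^(−rt)) = K/2 → A·e^(−rt) = 1.
e^(−0.27t) = 1/23.473 = 0.0426022, so t = ln(23.473)/0.27 = 3.1558/0.27 = 11.688.

11.69 months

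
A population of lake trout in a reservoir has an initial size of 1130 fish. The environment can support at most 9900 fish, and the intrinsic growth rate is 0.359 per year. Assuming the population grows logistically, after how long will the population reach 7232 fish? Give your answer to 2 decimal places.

A = (K − N₀)/N₀ = (9900 − 1130)/1130 = 7.7611.
Solve 9900/(1 + 7.7611·e^(−0.359t)) = 7232: 1 + 7.7611·e^(−0.359t) = 1.3689, so e^(−0.359t) = 0.0475342.
−0.359·t = ln(0.0475342) = -3.0463, so t = 3.0463/0.359 = 8.4855.

8.49 years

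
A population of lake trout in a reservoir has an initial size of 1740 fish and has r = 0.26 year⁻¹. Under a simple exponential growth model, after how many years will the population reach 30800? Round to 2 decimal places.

11.05 years

Set N₀·e^(rt) = 30800: e^(0.26·t) = 30800/1740 = 17.701.
0.26·t = ln(17.701) = 2.8736, so t = 2.8736/0.26 = 11.052.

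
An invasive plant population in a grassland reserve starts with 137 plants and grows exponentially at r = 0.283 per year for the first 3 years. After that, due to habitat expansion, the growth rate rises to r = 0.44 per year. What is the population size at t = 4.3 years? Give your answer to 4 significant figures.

Phase 1: N(3) = 137·e^(0.283×3) = 137·e^0.849 = 320.211.
Phase 2 runs for 4.3 − 3 = 1.3 years at r = 0.44.
N(4.3) = 320.211·e^(0.44×1.3) = 320.211·e^0.572 = 567.353.

567.4 plants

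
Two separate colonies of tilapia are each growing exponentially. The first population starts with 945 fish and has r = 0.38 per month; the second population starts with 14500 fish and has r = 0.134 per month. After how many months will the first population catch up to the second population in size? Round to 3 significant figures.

11.1 months

Set 945·e^(0.38t) = 14500·e^(0.134t).
e^((0.38 − 0.134)t) = 14500/945 → e^(0.246·t) = 15.344.
0.246·t = ln(15.344) = 2.7307, so t = 2.7307/0.246 = 11.1.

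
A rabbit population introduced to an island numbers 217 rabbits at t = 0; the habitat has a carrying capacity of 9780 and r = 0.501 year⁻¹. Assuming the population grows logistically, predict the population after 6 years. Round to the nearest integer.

A = (K − N₀)/N₀ = (9780 − 217)/217 = 44.069.
N(t) = K/(1 + A·e^(−rt)) = 9780/(1 + 44.069×e^(−0.501×6)).
e^(−3.006) = 0.049489; denominator = 1 + 44.069×0.049489 = 3.1809.
N = 9780/3.1809 = 3074.56.

3075 rabbits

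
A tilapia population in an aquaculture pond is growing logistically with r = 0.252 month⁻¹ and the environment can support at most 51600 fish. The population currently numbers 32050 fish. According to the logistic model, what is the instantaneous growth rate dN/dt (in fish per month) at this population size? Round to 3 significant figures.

dN/dt = rN(1 − N/K) = 0.252 × 32050 × (1 − 32050/51600).
1 − 32050/51600 = 0.37888; dN/dt = 0.252 × 32050 × 0.37888 = 3060.

3060 fish per month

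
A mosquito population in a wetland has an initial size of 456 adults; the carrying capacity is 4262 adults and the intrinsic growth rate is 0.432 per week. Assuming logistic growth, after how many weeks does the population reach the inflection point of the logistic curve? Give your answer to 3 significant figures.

4.91 weeks

Logistic growth is fastest at N = K/2 = 2131.
A = (K − N₀)/N₀ = 8.3465. Set K/(1 + A·e^(−rt)) = K/2 → A·e^(−rt) = 1.
e^(−0.432t) = 1/8.3465 = 0.119811, so t = ln(8.3465)/0.432 = 2.1218/0.432 = 4.9117.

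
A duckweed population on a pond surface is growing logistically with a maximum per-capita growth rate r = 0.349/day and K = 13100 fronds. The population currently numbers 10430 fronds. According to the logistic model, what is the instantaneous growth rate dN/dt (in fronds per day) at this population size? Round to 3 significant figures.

742 fronds per day

dN/dt = rN(1 − N/K) = 0.349 × 10430 × (1 − 10430/13100).
1 − 10430/13100 = 0.20382; dN/dt = 0.349 × 10430 × 0.20382 = 741.91.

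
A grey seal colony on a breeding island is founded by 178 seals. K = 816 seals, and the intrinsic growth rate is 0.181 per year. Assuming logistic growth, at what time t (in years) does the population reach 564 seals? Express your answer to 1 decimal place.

11.5 years

A = (K − N₀)/N₀ = (816 − 178)/178 = 3.5843.
Solve 816/(1 + 3.5843·e^(−0.181t)) = 564: 1 + 3.5843·e^(−0.181t) = 1.4468, so e^(−0.181t) = 0.124658.
−0.181·t = ln(0.124658) = -2.0822, so t = 2.0822/0.181 = 11.504.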